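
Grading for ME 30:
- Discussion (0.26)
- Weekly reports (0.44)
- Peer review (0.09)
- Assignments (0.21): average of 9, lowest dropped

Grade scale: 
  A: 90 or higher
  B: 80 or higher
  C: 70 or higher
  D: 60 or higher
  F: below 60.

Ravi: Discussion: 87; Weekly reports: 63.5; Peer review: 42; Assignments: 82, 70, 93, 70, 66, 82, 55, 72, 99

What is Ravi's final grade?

C

Assignments: drop 55 → average of remaining 8 = 634/8 = 79.25
Weighted total:
  Discussion 87 × 0.26 = 22.62
  Weekly reports 63.5 × 0.44 = 27.94
  Peer review 42 × 0.09 = 3.78
  Assignments 79.25 × 0.21 = 16.6425
Sum = 70.9825
70.9825 is ≥ 70 and < 80 → C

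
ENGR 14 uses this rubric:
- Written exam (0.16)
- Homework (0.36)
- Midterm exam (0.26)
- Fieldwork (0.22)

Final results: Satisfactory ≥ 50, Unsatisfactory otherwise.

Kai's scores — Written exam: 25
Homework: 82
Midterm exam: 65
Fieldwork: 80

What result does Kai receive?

Satisfactory

Weighted total:
  Written exam 25 × 0.16 = 4
  Homework 82 × 0.36 = 29.52
  Midterm exam 65 × 0.26 = 16.9
  Fieldwork 80 × 0.22 = 17.6
Sum = 68.02
68.02 ≥ 50 → Satisfactory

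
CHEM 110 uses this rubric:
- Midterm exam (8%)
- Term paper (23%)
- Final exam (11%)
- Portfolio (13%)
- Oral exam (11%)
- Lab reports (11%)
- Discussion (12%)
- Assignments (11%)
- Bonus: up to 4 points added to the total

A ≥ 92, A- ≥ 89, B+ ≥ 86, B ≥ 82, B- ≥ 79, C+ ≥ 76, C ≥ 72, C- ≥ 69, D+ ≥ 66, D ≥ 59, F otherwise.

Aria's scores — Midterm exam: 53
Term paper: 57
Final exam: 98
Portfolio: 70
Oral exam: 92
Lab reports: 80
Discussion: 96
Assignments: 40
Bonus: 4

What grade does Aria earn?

Weighted total:
  Midterm exam 53 × 0.08 = 4.24
  Term paper 57 × 0.23 = 13.11
  Final exam 98 × 0.11 = 10.78
  Portfolio 70 × 0.13 = 9.1
  Oral exam 92 × 0.11 = 10.12
  Lab reports 80 × 0.11 = 8.8
  Discussion 96 × 0.12 = 11.52
  Assignments 40 × 0.11 = 4.4
Sum = 72.07
Bonus: 72.07 + 4 = 76.07
76.07 is ≥ 76 and < 79 → C+

C+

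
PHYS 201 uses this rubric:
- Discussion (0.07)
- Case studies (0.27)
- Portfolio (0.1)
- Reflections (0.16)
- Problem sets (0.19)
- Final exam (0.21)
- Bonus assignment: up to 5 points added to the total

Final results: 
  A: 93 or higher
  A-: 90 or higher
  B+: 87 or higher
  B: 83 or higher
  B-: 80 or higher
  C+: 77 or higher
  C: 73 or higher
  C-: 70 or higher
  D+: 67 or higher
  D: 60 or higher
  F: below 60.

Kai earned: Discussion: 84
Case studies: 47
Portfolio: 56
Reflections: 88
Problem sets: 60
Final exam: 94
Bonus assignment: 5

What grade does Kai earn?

C

Weighted total:
  Discussion 84 × 0.07 = 5.88
  Case studies 47 × 0.27 = 12.69
  Portfolio 56 × 0.1 = 5.6
  Reflections 88 × 0.16 = 14.08
  Problem sets 60 × 0.19 = 11.4
  Final exam 94 × 0.21 = 19.74
Sum = 69.39
Bonus assignment: 69.39 + 5 = 74.39
74.39 is ≥ 73 and < 77 → C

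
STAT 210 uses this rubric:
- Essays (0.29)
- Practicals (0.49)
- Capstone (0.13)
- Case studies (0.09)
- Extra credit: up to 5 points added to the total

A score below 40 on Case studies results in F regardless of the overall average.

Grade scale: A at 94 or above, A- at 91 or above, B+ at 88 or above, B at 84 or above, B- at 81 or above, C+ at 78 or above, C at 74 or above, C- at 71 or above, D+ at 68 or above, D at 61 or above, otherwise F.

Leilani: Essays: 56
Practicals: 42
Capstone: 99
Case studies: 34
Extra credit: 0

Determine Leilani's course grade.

F

Case studies score 34 < 40: minimum not met.
Weighted total:
  Essays 56 × 0.29 = 16.24
  Practicals 42 × 0.49 = 20.58
  Capstone 99 × 0.13 = 12.87
  Case studies 34 × 0.09 = 3.06
Sum = 52.75
Extra credit: 52.75 + 0 = 52.75
Because the Case studies minimum was not met, the result is F.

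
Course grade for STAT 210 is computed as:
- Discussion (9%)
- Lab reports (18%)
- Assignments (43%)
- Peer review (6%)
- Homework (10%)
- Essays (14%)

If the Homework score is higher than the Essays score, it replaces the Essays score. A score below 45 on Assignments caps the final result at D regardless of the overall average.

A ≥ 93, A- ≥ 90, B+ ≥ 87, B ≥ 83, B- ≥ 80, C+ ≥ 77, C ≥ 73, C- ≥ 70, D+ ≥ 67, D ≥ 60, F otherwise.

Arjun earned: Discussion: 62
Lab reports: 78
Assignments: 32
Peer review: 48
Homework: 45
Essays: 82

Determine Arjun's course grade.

F

Homework (45) ≤ Essays (82), so Essays stays at 82.
Assignments score 32 < 45: minimum not met.
Weighted total:
  Discussion 62 × 0.09 = 5.58
  Lab reports 78 × 0.18 = 14.04
  Assignments 32 × 0.43 = 13.76
  Peer review 48 × 0.06 = 2.88
  Homework 45 × 0.1 = 4.5
  Essays 82 × 0.14 = 11.48
Sum = 52.24
52.24 would be F; cap at D applies → F.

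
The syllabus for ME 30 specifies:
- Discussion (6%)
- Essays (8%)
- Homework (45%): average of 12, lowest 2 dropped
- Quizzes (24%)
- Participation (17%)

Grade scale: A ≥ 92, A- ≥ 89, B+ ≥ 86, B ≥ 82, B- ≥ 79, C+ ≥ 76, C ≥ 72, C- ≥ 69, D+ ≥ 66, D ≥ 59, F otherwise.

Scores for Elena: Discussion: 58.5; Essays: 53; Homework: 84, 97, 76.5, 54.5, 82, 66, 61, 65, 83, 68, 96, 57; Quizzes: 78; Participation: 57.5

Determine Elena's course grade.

C-

Homework: drop 54.5, 57 → average of remaining 10 = 778.5/10 = 77.85
Weighted total:
  Discussion 58.5 × 0.06 = 3.51
  Essays 53 × 0.08 = 4.24
  Homework 77.85 × 0.45 = 35.0325
  Quizzes 78 × 0.24 = 18.72
  Participation 57.5 × 0.17 = 9.775
Sum = 71.2775
71.2775 is ≥ 69 and < 72 → C-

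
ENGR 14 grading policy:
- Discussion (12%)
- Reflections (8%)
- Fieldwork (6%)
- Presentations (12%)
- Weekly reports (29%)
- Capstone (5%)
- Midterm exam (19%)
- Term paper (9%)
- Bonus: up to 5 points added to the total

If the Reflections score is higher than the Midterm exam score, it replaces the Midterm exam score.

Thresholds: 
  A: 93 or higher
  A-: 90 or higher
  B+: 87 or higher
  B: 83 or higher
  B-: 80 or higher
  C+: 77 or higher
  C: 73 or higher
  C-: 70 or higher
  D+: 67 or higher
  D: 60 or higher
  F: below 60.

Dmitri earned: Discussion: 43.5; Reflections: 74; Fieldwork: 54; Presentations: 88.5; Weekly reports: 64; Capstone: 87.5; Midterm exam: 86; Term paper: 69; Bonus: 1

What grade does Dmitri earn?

C-

Reflections (74) ≤ Midterm exam (86), so Midterm exam stays at 86.
Weighted total:
  Discussion 43.5 × 0.12 = 5.22
  Reflections 74 × 0.08 = 5.92
  Fieldwork 54 × 0.06 = 3.24
  Presentations 88.5 × 0.12 = 10.62
  Weekly reports 64 × 0.29 = 18.56
  Capstone 87.5 × 0.05 = 4.375
  Midterm exam 86 × 0.19 = 16.34
  Term paper 69 × 0.09 = 6.21
Sum = 70.485
Bonus: 70.485 + 1 = 71.485
71.485 is ≥ 70 and < 73 → C-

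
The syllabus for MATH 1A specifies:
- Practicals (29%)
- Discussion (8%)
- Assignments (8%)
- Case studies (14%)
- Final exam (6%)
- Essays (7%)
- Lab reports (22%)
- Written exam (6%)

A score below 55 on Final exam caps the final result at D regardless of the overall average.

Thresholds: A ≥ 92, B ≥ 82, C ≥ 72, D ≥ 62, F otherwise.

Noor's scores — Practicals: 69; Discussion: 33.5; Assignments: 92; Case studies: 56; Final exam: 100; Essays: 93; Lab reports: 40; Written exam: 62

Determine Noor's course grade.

D

Final exam score 100 ≥ 55: minimum met.
Weighted total:
  Practicals 69 × 0.29 = 20.01
  Discussion 33.5 × 0.08 = 2.68
  Assignments 92 × 0.08 = 7.36
  Case studies 56 × 0.14 = 7.84
  Final exam 100 × 0.06 = 6
  Essays 93 × 0.07 = 6.51
  Lab reports 40 × 0.22 = 8.8
  Written exam 62 × 0.06 = 3.72
Sum = 62.92
62.92 is ≥ 62 and < 72 → D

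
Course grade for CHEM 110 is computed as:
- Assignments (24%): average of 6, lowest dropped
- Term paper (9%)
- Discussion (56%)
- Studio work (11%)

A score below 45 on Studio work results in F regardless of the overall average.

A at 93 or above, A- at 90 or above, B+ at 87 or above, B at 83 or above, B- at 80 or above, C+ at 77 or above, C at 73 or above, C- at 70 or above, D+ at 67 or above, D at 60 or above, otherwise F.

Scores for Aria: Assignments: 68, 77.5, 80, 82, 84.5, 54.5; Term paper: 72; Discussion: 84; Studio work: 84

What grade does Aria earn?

Assignments: drop 54.5 → average of remaining 5 = 392/5 = 78.4
Studio work score 84 ≥ 45: minimum met.
Weighted total:
  Assignments 78.4 × 0.24 = 18.816
  Term paper 72 × 0.09 = 6.48
  Discussion 84 × 0.56 = 47.04
  Studio work 84 × 0.11 = 9.24
Sum = 81.576
81.576 is ≥ 80 and < 83 → B-

B-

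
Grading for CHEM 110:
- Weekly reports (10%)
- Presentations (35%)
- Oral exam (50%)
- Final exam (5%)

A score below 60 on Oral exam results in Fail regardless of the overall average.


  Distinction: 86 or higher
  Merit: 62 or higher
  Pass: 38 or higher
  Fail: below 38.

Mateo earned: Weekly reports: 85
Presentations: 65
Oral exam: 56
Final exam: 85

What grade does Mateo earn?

Fail

Oral exam score 56 < 60: minimum not met.
Weighted total:
  Weekly reports 85 × 0.1 = 8.5
  Presentations 65 × 0.35 = 22.75
  Oral exam 56 × 0.5 = 28
  Final exam 85 × 0.05 = 4.25
Sum = 63.5
Because the Oral exam minimum was not met, the result is Fail.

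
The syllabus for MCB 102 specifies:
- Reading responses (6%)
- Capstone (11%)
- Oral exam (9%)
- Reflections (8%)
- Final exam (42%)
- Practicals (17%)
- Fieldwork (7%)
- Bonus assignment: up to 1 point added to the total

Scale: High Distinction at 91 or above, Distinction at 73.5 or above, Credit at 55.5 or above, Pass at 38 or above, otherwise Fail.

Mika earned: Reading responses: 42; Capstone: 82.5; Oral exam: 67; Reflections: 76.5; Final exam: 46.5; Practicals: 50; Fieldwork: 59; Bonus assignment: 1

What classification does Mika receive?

Credit

Weighted total:
  Reading responses 42 × 0.06 = 2.52
  Capstone 82.5 × 0.11 = 9.075
  Oral exam 67 × 0.09 = 6.03
  Reflections 76.5 × 0.08 = 6.12
  Final exam 46.5 × 0.42 = 19.53
  Practicals 50 × 0.17 = 8.5
  Fieldwork 59 × 0.07 = 4.13
Sum = 55.905
Bonus assignment: 55.905 + 1 = 56.905
56.905 is ≥ 55.5 and < 73.5 → Credit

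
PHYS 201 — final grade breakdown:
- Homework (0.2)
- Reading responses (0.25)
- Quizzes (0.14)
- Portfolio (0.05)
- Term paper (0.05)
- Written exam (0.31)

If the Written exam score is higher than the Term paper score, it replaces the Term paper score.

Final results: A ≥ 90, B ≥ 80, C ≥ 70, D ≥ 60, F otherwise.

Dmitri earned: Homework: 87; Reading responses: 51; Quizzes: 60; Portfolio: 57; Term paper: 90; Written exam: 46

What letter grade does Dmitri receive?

D

Written exam (46) ≤ Term paper (90), so Term paper stays at 90.
Weighted total:
  Homework 87 × 0.2 = 17.4
  Reading responses 51 × 0.25 = 12.75
  Quizzes 60 × 0.14 = 8.4
  Portfolio 57 × 0.05 = 2.85
  Term paper 90 × 0.05 = 4.5
  Written exam 46 × 0.31 = 14.26
Sum = 60.16
60.16 is ≥ 60 and < 70 → D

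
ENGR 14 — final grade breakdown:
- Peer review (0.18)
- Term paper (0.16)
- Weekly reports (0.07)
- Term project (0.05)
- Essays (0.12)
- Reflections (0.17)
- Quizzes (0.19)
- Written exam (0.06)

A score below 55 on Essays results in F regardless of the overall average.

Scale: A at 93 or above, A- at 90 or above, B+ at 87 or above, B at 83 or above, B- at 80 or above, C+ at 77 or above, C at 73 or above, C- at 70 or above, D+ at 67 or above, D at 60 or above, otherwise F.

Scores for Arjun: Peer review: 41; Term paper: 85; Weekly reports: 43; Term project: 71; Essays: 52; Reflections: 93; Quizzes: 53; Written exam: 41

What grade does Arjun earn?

Essays score 52 < 55: minimum not met.
Weighted total:
  Peer review 41 × 0.18 = 7.38
  Term paper 85 × 0.16 = 13.6
  Weekly reports 43 × 0.07 = 3.01
  Term project 71 × 0.05 = 3.55
  Essays 52 × 0.12 = 6.24
  Reflections 93 × 0.17 = 15.81
  Quizzes 53 × 0.19 = 10.07
  Written exam 41 × 0.06 = 2.46
Sum = 62.12
Because the Essays minimum was not met, the result is F.

F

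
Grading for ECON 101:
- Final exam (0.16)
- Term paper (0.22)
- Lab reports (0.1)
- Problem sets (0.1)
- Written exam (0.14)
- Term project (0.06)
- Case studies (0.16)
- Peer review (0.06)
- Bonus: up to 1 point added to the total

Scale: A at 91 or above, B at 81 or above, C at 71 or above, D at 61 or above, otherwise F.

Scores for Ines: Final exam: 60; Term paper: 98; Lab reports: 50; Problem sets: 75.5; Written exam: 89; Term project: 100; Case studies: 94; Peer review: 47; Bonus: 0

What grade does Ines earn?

Weighted total:
  Final exam 60 × 0.16 = 9.6
  Term paper 98 × 0.22 = 21.56
  Lab reports 50 × 0.1 = 5
  Problem sets 75.5 × 0.1 = 7.55
  Written exam 89 × 0.14 = 12.46
  Term project 100 × 0.06 = 6
  Case studies 94 × 0.16 = 15.04
  Peer review 47 × 0.06 = 2.82
Sum = 80.03
Bonus: 80.03 + 0 = 80.03
80.03 is ≥ 71 and < 81 → C

C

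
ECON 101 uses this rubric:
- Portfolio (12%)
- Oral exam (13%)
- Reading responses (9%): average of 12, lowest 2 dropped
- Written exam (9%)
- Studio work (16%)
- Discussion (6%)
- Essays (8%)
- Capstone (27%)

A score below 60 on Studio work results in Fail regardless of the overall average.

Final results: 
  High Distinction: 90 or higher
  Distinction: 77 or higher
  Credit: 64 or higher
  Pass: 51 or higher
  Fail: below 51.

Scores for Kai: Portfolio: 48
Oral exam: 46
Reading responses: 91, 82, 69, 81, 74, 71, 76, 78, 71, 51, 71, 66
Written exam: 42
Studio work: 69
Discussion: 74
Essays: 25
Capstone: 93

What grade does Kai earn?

Credit

Reading responses: drop 51, 66 → average of remaining 10 = 764/10 = 76.4
Studio work score 69 ≥ 60: minimum met.
Weighted total:
  Portfolio 48 × 0.12 = 5.76
  Oral exam 46 × 0.13 = 5.98
  Reading responses 76.4 × 0.09 = 6.876
  Written exam 42 × 0.09 = 3.78
  Studio work 69 × 0.16 = 11.04
  Discussion 74 × 0.06 = 4.44
  Essays 25 × 0.08 = 2
  Capstone 93 × 0.27 = 25.11
Sum = 64.986
64.986 is ≥ 64 and < 77 → Credit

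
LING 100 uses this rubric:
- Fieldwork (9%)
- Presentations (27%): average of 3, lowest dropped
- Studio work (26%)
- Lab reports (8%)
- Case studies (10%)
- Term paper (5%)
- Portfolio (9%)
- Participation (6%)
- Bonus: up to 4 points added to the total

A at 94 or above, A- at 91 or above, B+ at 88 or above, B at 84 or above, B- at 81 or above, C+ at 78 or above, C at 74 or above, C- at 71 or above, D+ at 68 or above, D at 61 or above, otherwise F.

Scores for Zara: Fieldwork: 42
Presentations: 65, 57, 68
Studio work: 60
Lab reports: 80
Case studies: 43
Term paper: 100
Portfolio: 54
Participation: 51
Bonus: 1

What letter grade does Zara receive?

D

Presentations: drop 57 → average of remaining 2 = 133/2 = 66.5
Weighted total:
  Fieldwork 42 × 0.09 = 3.78
  Presentations 66.5 × 0.27 = 17.955
  Studio work 60 × 0.26 = 15.6
  Lab reports 80 × 0.08 = 6.4
  Case studies 43 × 0.1 = 4.3
  Term paper 100 × 0.05 = 5
  Portfolio 54 × 0.09 = 4.86
  Participation 51 × 0.06 = 3.06
Sum = 60.955
Bonus: 60.955 + 1 = 61.955
61.955 is ≥ 61 and < 68 → D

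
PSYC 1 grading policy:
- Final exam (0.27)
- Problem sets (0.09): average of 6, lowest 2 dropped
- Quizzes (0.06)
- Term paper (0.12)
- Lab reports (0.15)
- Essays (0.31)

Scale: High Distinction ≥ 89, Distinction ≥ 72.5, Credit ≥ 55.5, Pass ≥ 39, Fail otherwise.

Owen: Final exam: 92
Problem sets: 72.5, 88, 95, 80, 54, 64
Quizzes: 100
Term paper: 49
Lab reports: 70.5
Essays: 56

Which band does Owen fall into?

Problem sets: drop 54, 64 → average of remaining 4 = 335.5/4 = 83.875
Weighted total:
  Final exam 92 × 0.27 = 24.84
  Problem sets 83.875 × 0.09 = 7.54875
  Quizzes 100 × 0.06 = 6
  Term paper 49 × 0.12 = 5.88
  Lab reports 70.5 × 0.15 = 10.575
  Essays 56 × 0.31 = 17.36
Sum = 72.20375
72.20375 is ≥ 55.5 and < 72.5 → Credit

Credit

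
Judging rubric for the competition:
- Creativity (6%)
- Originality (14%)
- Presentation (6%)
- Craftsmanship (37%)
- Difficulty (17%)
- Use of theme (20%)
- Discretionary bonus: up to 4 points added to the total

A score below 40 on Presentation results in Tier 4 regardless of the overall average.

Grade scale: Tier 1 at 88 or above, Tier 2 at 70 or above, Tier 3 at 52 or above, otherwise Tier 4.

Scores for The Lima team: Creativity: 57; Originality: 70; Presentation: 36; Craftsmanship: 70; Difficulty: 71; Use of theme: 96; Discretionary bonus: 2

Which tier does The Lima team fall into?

Tier 4

Presentation score 36 < 40: minimum not met.
Weighted total:
  Creativity 57 × 0.06 = 3.42
  Originality 70 × 0.14 = 9.8
  Presentation 36 × 0.06 = 2.16
  Craftsmanship 70 × 0.37 = 25.9
  Difficulty 71 × 0.17 = 12.07
  Use of theme 96 × 0.2 = 19.2
Sum = 72.55
Discretionary bonus: 72.55 + 2 = 74.55
Because the Presentation minimum was not met, the result is Tier 4.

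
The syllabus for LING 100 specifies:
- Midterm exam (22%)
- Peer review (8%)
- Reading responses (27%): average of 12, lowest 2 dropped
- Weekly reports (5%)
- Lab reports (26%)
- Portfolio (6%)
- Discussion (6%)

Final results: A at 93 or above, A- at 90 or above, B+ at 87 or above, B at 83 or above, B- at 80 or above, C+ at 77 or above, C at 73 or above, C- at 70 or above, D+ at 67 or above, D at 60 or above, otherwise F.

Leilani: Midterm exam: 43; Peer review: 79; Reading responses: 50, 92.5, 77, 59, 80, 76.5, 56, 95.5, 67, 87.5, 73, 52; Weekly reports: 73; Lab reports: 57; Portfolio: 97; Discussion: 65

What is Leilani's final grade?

D

Reading responses: drop 50, 52 → average of remaining 10 = 764/10 = 76.4
Weighted total:
  Midterm exam 43 × 0.22 = 9.46
  Peer review 79 × 0.08 = 6.32
  Reading responses 76.4 × 0.27 = 20.628
  Weekly reports 73 × 0.05 = 3.65
  Lab reports 57 × 0.26 = 14.82
  Portfolio 97 × 0.06 = 5.82
  Discussion 65 × 0.06 = 3.9
Sum = 64.598
64.598 is ≥ 60 and < 67 → D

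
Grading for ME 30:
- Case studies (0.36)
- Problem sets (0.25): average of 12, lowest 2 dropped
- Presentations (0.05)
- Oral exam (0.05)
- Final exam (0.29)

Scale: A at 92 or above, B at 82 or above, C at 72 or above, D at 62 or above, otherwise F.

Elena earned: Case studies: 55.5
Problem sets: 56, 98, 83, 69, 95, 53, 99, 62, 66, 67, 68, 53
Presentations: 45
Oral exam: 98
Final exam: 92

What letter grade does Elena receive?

C

Problem sets: drop 53, 53 → average of remaining 10 = 763/10 = 76.3
Weighted total:
  Case studies 55.5 × 0.36 = 19.98
  Problem sets 76.3 × 0.25 = 19.075
  Presentations 45 × 0.05 = 2.25
  Oral exam 98 × 0.05 = 4.9
  Final exam 92 × 0.29 = 26.68
Sum = 72.885
72.885 is ≥ 72 and < 82 → C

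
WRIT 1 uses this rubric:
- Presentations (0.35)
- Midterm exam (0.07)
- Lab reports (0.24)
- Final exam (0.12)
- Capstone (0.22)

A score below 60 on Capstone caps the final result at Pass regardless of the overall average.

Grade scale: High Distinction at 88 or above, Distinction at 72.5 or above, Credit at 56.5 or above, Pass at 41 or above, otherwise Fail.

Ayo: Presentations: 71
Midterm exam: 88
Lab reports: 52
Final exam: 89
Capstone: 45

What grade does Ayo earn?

Capstone score 45 < 60: minimum not met.
Weighted total:
  Presentations 71 × 0.35 = 24.85
  Midterm exam 88 × 0.07 = 6.16
  Lab reports 52 × 0.24 = 12.48
  Final exam 89 × 0.12 = 10.68
  Capstone 45 × 0.22 = 9.9
Sum = 64.07
64.07 would be Credit; cap at Pass applies → Pass.

Pass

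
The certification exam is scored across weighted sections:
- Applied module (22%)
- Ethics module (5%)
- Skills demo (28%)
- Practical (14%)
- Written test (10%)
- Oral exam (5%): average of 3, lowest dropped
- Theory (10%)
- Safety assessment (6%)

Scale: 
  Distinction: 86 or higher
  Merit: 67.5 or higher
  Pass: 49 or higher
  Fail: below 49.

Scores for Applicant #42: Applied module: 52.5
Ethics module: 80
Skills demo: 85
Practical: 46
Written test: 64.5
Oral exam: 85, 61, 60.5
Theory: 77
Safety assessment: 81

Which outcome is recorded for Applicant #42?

Merit

Oral exam: drop 60.5 → average of remaining 2 = 146/2 = 73
Weighted total:
  Applied module 52.5 × 0.22 = 11.55
  Ethics module 80 × 0.05 = 4
  Skills demo 85 × 0.28 = 23.8
  Practical 46 × 0.14 = 6.44
  Written test 64.5 × 0.1 = 6.45
  Oral exam 73 × 0.05 = 3.65
  Theory 77 × 0.1 = 7.7
  Safety assessment 81 × 0.06 = 4.86
Sum = 68.45
68.45 is ≥ 67.5 and < 86 → Merit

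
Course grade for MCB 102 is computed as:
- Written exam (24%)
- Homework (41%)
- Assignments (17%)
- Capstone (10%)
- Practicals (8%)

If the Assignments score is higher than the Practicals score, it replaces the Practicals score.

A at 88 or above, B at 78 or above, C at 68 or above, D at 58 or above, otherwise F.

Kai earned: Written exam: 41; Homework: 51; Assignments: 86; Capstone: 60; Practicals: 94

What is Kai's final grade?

Assignments (86) ≤ Practicals (94), so Practicals stays at 94.
Weighted total:
  Written exam 41 × 0.24 = 9.84
  Homework 51 × 0.41 = 20.91
  Assignments 86 × 0.17 = 14.62
  Capstone 60 × 0.1 = 6
  Practicals 94 × 0.08 = 7.52
Sum = 58.89
58.89 is ≥ 58 and < 68 → D

D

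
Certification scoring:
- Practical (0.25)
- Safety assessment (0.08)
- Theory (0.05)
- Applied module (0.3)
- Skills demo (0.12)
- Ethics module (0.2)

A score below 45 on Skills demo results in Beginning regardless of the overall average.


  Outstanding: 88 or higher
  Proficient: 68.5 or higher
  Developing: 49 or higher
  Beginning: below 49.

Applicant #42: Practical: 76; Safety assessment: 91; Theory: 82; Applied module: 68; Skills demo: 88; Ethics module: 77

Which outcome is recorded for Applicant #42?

Skills demo score 88 ≥ 45: minimum met.
Weighted total:
  Practical 76 × 0.25 = 19
  Safety assessment 91 × 0.08 = 7.28
  Theory 82 × 0.05 = 4.1
  Applied module 68 × 0.3 = 20.4
  Skills demo 88 × 0.12 = 10.56
  Ethics module 77 × 0.2 = 15.4
Sum = 76.74
76.74 is ≥ 68.5 and < 88 → Proficient

Proficient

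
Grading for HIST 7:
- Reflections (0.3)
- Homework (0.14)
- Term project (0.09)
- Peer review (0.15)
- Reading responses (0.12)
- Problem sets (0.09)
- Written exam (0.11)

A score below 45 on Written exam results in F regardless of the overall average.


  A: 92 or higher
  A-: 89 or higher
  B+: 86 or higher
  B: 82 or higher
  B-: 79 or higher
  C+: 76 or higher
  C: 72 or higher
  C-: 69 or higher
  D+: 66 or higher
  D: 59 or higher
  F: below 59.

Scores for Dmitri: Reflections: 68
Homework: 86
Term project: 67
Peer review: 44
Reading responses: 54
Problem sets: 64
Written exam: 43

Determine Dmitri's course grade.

F

Written exam score 43 < 45: minimum not met.
Weighted total:
  Reflections 68 × 0.3 = 20.4
  Homework 86 × 0.14 = 12.04
  Term project 67 × 0.09 = 6.03
  Peer review 44 × 0.15 = 6.6
  Reading responses 54 × 0.12 = 6.48
  Problem sets 64 × 0.09 = 5.76
  Written exam 43 × 0.11 = 4.73
Sum = 62.04
Because the Written exam minimum was not met, the result is F.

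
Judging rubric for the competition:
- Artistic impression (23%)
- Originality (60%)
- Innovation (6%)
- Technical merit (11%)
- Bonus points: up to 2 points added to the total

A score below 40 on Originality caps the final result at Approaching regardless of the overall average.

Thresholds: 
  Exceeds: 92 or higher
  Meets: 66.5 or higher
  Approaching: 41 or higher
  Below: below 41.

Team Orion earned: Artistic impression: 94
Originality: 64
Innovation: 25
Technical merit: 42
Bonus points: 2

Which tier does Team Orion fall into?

Originality score 64 ≥ 40: minimum met.
Weighted total:
  Artistic impression 94 × 0.23 = 21.62
  Originality 64 × 0.6 = 38.4
  Innovation 25 × 0.06 = 1.5
  Technical merit 42 × 0.11 = 4.62
Sum = 66.14
Bonus points: 66.14 + 2 = 68.14
68.14 is ≥ 66.5 and < 92 → Meets

Meets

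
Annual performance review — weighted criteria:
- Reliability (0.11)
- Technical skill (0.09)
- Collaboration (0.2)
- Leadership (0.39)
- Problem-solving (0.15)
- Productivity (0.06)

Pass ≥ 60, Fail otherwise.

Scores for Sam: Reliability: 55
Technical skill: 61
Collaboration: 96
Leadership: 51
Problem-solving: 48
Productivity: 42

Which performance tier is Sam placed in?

Weighted total:
  Reliability 55 × 0.11 = 6.05
  Technical skill 61 × 0.09 = 5.49
  Collaboration 96 × 0.2 = 19.2
  Leadership 51 × 0.39 = 19.89
  Problem-solving 48 × 0.15 = 7.2
  Productivity 42 × 0.06 = 2.52
Sum = 60.35
60.35 ≥ 60 → Pass

Pass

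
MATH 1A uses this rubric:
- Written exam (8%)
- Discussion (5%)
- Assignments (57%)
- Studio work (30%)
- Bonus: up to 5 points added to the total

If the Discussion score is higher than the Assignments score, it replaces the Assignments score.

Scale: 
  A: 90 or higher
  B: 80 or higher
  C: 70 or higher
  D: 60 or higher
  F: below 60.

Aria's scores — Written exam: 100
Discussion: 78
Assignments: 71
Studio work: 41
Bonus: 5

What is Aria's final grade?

Discussion (78) > Assignments (71), so Assignments counts as 78.
Weighted total:
  Written exam 100 × 0.08 = 8
  Discussion 78 × 0.05 = 3.9
  Assignments 78 × 0.57 = 44.46
  Studio work 41 × 0.3 = 12.3
Sum = 68.66
Bonus: 68.66 + 5 = 73.66
73.66 is ≥ 70 and < 80 → C

C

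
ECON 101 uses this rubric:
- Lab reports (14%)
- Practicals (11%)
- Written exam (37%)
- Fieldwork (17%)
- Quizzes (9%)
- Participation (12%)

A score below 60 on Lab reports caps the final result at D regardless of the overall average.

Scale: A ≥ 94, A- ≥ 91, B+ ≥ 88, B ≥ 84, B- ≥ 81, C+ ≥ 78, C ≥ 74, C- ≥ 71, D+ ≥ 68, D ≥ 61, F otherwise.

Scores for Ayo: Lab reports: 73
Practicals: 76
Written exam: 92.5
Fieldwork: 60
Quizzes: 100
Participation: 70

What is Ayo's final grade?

Lab reports score 73 ≥ 60: minimum met.
Weighted total:
  Lab reports 73 × 0.14 = 10.22
  Practicals 76 × 0.11 = 8.36
  Written exam 92.5 × 0.37 = 34.225
  Fieldwork 60 × 0.17 = 10.2
  Quizzes 100 × 0.09 = 9
  Participation 70 × 0.12 = 8.4
Sum = 80.405
80.405 is ≥ 78 and < 81 → C+

C+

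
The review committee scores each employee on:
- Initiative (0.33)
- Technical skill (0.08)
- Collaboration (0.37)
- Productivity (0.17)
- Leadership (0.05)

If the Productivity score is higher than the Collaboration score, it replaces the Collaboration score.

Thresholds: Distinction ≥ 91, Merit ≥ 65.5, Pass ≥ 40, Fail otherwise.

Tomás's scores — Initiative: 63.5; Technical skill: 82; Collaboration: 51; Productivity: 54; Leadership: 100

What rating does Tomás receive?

Pass

Productivity (54) > Collaboration (51), so Collaboration counts as 54.
Weighted total:
  Initiative 63.5 × 0.33 = 20.955
  Technical skill 82 × 0.08 = 6.56
  Collaboration 54 × 0.37 = 19.98
  Productivity 54 × 0.17 = 9.18
  Leadership 100 × 0.05 = 5
Sum = 61.675
61.675 is ≥ 40 and < 65.5 → Pass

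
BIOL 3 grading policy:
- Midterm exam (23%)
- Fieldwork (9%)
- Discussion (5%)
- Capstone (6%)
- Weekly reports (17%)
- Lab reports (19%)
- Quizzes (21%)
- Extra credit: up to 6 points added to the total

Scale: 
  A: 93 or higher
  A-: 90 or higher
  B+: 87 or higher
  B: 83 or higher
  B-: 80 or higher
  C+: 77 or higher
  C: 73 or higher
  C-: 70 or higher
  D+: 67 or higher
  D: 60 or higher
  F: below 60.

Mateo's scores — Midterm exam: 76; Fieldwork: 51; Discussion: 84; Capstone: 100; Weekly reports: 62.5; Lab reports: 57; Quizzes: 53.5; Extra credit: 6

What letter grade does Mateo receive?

Weighted total:
  Midterm exam 76 × 0.23 = 17.48
  Fieldwork 51 × 0.09 = 4.59
  Discussion 84 × 0.05 = 4.2
  Capstone 100 × 0.06 = 6
  Weekly reports 62.5 × 0.17 = 10.625
  Lab reports 57 × 0.19 = 10.83
  Quizzes 53.5 × 0.21 = 11.235
Sum = 64.96
Extra credit: 64.96 + 6 = 70.96
70.96 is ≥ 70 and < 73 → C-

C-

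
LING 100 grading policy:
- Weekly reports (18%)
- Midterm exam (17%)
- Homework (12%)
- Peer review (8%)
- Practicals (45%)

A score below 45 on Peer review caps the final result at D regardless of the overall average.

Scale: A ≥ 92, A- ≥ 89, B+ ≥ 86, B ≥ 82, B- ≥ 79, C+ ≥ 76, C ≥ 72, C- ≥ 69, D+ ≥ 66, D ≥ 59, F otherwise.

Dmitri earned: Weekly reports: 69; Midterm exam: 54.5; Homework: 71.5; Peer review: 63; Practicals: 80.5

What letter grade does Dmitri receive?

C-

Peer review score 63 ≥ 45: minimum met.
Weighted total:
  Weekly reports 69 × 0.18 = 12.42
  Midterm exam 54.5 × 0.17 = 9.265
  Homework 71.5 × 0.12 = 8.58
  Peer review 63 × 0.08 = 5.04
  Practicals 80.5 × 0.45 = 36.225
Sum = 71.53
71.53 is ≥ 69 and < 72 → C-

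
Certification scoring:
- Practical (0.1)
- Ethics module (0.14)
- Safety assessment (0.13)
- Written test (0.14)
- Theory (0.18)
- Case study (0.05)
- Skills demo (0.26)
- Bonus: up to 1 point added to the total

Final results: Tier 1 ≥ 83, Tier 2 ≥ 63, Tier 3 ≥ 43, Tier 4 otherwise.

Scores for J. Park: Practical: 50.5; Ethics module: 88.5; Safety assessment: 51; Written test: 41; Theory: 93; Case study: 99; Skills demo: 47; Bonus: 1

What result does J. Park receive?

Weighted total:
  Practical 50.5 × 0.1 = 5.05
  Ethics module 88.5 × 0.14 = 12.39
  Safety assessment 51 × 0.13 = 6.63
  Written test 41 × 0.14 = 5.74
  Theory 93 × 0.18 = 16.74
  Case study 99 × 0.05 = 4.95
  Skills demo 47 × 0.26 = 12.22
Sum = 63.72
Bonus: 63.72 + 1 = 64.72
64.72 is ≥ 63 and < 83 → Tier 2

Tier 2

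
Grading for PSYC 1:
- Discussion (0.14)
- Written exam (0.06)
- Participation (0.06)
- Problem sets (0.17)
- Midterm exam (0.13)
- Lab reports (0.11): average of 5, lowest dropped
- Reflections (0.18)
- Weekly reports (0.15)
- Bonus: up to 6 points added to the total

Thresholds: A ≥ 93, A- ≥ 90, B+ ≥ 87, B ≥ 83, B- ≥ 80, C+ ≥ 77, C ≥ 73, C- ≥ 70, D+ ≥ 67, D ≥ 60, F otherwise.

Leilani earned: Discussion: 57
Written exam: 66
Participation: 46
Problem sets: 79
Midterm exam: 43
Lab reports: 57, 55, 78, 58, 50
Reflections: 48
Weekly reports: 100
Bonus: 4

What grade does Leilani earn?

Lab reports: drop 50 → average of remaining 4 = 248/4 = 62
Weighted total:
  Discussion 57 × 0.14 = 7.98
  Written exam 66 × 0.06 = 3.96
  Participation 46 × 0.06 = 2.76
  Problem sets 79 × 0.17 = 13.43
  Midterm exam 43 × 0.13 = 5.59
  Lab reports 62 × 0.11 = 6.82
  Reflections 48 × 0.18 = 8.64
  Weekly reports 100 × 0.15 = 15
Sum = 64.18
Bonus: 64.18 + 4 = 68.18
68.18 is ≥ 67 and < 70 → D+

D+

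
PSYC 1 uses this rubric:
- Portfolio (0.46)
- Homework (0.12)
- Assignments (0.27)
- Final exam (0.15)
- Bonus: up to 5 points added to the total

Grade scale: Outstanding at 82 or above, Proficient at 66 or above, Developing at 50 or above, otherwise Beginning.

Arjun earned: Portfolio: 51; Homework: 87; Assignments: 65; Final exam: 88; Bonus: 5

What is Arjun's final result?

Weighted total:
  Portfolio 51 × 0.46 = 23.46
  Homework 87 × 0.12 = 10.44
  Assignments 65 × 0.27 = 17.55
  Final exam 88 × 0.15 = 13.2
Sum = 64.65
Bonus: 64.65 + 5 = 69.65
69.65 is ≥ 66 and < 82 → Proficient

Proficient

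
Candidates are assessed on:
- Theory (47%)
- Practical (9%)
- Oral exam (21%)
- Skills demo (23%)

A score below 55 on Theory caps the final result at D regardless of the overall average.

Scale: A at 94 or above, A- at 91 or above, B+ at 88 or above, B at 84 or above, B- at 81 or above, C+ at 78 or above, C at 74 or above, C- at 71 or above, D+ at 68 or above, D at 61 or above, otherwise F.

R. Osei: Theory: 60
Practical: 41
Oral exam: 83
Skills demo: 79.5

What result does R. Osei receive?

Theory score 60 ≥ 55: minimum met.
Weighted total:
  Theory 60 × 0.47 = 28.2
  Practical 41 × 0.09 = 3.69
  Oral exam 83 × 0.21 = 17.43
  Skills demo 79.5 × 0.23 = 18.285
Sum = 67.605
67.605 is ≥ 61 and < 68 → D

D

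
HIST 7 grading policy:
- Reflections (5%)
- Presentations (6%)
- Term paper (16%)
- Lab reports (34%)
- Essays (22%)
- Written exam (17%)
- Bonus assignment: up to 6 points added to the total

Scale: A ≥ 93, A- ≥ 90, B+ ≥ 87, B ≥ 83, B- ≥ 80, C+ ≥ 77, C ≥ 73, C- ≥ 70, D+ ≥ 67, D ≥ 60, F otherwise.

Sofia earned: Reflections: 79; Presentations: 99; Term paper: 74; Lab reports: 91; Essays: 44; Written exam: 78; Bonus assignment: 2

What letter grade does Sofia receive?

C+

Weighted total:
  Reflections 79 × 0.05 = 3.95
  Presentations 99 × 0.06 = 5.94
  Term paper 74 × 0.16 = 11.84
  Lab reports 91 × 0.34 = 30.94
  Essays 44 × 0.22 = 9.68
  Written exam 78 × 0.17 = 13.26
Sum = 75.61
Bonus assignment: 75.61 + 2 = 77.61
77.61 is ≥ 77 and < 80 → C+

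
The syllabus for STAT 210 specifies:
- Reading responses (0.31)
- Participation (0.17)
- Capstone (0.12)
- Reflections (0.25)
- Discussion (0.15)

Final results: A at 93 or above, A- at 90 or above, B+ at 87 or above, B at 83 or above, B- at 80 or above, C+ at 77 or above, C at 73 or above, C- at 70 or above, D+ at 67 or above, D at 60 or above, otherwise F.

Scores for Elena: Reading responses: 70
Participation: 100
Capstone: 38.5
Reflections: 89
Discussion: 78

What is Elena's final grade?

C+

Weighted total:
  Reading responses 70 × 0.31 = 21.7
  Participation 100 × 0.17 = 17
  Capstone 38.5 × 0.12 = 4.62
  Reflections 89 × 0.25 = 22.25
  Discussion 78 × 0.15 = 11.7
Sum = 77.27
77.27 is ≥ 77 and < 80 → C+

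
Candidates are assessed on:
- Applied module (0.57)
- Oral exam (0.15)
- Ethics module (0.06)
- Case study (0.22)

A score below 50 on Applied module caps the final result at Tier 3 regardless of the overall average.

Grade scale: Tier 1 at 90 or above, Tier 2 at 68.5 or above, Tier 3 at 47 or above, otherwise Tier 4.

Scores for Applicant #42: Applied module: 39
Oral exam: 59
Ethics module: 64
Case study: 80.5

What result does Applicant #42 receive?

Tier 3

Applied module score 39 < 50: minimum not met.
Weighted total:
  Applied module 39 × 0.57 = 22.23
  Oral exam 59 × 0.15 = 8.85
  Ethics module 64 × 0.06 = 3.84
  Case study 80.5 × 0.22 = 17.71
Sum = 52.63
52.63 would be Tier 3; cap at Tier 3 applies → Tier 3.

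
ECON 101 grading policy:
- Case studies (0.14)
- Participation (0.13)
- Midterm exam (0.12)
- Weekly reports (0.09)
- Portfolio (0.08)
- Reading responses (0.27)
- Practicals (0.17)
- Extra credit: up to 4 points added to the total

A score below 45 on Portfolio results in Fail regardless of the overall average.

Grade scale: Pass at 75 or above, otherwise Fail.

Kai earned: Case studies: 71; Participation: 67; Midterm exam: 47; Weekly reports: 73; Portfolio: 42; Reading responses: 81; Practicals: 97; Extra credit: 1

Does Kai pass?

Fail

Portfolio score 42 < 45: minimum not met.
Weighted total:
  Case studies 71 × 0.14 = 9.94
  Participation 67 × 0.13 = 8.71
  Midterm exam 47 × 0.12 = 5.64
  Weekly reports 73 × 0.09 = 6.57
  Portfolio 42 × 0.08 = 3.36
  Reading responses 81 × 0.27 = 21.87
  Practicals 97 × 0.17 = 16.49
Sum = 72.58
Extra credit: 72.58 + 1 = 73.58
Because the Portfolio minimum was not met, the result is Fail.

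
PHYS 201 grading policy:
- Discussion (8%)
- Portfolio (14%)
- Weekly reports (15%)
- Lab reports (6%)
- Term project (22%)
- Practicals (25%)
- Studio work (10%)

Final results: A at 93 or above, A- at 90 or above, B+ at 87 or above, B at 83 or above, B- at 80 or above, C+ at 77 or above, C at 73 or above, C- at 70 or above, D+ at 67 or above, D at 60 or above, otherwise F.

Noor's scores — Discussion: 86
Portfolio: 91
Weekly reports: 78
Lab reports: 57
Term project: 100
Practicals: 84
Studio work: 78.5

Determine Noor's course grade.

Weighted total:
  Discussion 86 × 0.08 = 6.88
  Portfolio 91 × 0.14 = 12.74
  Weekly reports 78 × 0.15 = 11.7
  Lab reports 57 × 0.06 = 3.42
  Term project 100 × 0.22 = 22
  Practicals 84 × 0.25 = 21
  Studio work 78.5 × 0.1 = 7.85
Sum = 85.59
85.59 is ≥ 83 and < 87 → B

B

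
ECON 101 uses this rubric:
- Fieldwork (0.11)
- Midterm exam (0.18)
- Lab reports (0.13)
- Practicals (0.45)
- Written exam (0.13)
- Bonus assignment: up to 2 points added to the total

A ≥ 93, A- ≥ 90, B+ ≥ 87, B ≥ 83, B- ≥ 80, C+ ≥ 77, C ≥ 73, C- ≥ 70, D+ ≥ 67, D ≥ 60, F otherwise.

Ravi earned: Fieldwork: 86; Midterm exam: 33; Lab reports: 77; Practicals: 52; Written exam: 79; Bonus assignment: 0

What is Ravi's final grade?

Weighted total:
  Fieldwork 86 × 0.11 = 9.46
  Midterm exam 33 × 0.18 = 5.94
  Lab reports 77 × 0.13 = 10.01
  Practicals 52 × 0.45 = 23.4
  Written exam 79 × 0.13 = 10.27
Sum = 59.08
Bonus assignment: 59.08 + 0 = 59.08
59.08 < 60 → F

F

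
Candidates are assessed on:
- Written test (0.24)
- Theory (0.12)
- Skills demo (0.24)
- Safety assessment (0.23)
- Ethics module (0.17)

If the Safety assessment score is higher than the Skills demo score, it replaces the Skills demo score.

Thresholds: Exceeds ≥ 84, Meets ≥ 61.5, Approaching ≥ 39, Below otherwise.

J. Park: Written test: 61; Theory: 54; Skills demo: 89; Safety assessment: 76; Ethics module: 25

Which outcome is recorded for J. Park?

Meets

Safety assessment (76) ≤ Skills demo (89), so Skills demo stays at 89.
Weighted total:
  Written test 61 × 0.24 = 14.64
  Theory 54 × 0.12 = 6.48
  Skills demo 89 × 0.24 = 21.36
  Safety assessment 76 × 0.23 = 17.48
  Ethics module 25 × 0.17 = 4.25
Sum = 64.21
64.21 is ≥ 61.5 and < 84 → Meets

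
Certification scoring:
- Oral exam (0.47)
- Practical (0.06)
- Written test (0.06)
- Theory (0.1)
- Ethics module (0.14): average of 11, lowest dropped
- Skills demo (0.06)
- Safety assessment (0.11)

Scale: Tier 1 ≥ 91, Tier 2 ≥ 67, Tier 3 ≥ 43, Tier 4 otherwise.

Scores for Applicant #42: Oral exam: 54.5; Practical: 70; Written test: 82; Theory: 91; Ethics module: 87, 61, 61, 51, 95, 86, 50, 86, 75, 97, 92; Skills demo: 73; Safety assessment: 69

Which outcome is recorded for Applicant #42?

Tier 3

Ethics module: drop 50 → average of remaining 10 = 791/10 = 79.1
Weighted total:
  Oral exam 54.5 × 0.47 = 25.615
  Practical 70 × 0.06 = 4.2
  Written test 82 × 0.06 = 4.92
  Theory 91 × 0.1 = 9.1
  Ethics module 79.1 × 0.14 = 11.074
  Skills demo 73 × 0.06 = 4.38
  Safety assessment 69 × 0.11 = 7.59
Sum = 66.879
66.879 is ≥ 43 and < 67 → Tier 3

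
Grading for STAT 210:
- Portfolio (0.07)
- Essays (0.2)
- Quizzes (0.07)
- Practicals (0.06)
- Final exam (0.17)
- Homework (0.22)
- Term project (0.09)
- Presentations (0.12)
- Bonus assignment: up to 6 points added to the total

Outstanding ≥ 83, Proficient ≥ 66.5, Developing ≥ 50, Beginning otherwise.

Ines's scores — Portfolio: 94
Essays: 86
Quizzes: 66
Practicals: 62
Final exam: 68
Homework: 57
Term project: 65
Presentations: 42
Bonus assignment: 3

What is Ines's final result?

Proficient

Weighted total:
  Portfolio 94 × 0.07 = 6.58
  Essays 86 × 0.2 = 17.2
  Quizzes 66 × 0.07 = 4.62
  Practicals 62 × 0.06 = 3.72
  Final exam 68 × 0.17 = 11.56
  Homework 57 × 0.22 = 12.54
  Term project 65 × 0.09 = 5.85
  Presentations 42 × 0.12 = 5.04
Sum = 67.11
Bonus assignment: 67.11 + 3 = 70.11
70.11 is ≥ 66.5 and < 83 → Proficient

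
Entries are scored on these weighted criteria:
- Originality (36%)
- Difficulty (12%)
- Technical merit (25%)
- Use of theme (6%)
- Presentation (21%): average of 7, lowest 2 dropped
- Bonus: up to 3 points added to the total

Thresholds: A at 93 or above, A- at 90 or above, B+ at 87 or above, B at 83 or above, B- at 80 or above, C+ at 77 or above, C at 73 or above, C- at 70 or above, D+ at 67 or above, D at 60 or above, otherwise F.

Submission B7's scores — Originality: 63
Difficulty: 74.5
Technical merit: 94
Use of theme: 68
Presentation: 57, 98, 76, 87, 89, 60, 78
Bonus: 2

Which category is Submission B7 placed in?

C+

Presentation: drop 57, 60 → average of remaining 5 = 428/5 = 85.6
Weighted total:
  Originality 63 × 0.36 = 22.68
  Difficulty 74.5 × 0.12 = 8.94
  Technical merit 94 × 0.25 = 23.5
  Use of theme 68 × 0.06 = 4.08
  Presentation 85.6 × 0.21 = 17.976
Sum = 77.176
Bonus: 77.176 + 2 = 79.176
79.176 is ≥ 77 and < 80 → C+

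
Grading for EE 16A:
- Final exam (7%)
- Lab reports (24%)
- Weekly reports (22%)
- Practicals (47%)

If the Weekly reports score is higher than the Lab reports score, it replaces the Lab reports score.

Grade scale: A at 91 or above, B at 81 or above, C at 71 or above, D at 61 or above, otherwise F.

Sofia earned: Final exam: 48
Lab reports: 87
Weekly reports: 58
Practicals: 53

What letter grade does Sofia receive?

D

Weekly reports (58) ≤ Lab reports (87), so Lab reports stays at 87.
Weighted total:
  Final exam 48 × 0.07 = 3.36
  Lab reports 87 × 0.24 = 20.88
  Weekly reports 58 × 0.22 = 12.76
  Practicals 53 × 0.47 = 24.91
Sum = 61.91
61.91 is ≥ 61 and < 71 → D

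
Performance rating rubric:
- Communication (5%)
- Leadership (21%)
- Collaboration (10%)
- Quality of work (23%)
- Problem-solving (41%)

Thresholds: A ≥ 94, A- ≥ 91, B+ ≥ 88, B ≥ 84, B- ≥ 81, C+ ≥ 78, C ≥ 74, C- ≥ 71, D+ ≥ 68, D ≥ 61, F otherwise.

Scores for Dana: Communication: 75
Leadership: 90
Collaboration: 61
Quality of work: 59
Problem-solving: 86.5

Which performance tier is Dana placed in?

C

Weighted total:
  Communication 75 × 0.05 = 3.75
  Leadership 90 × 0.21 = 18.9
  Collaboration 61 × 0.1 = 6.1
  Quality of work 59 × 0.23 = 13.57
  Problem-solving 86.5 × 0.41 = 35.465
Sum = 77.785
77.785 is ≥ 74 and < 78 → C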